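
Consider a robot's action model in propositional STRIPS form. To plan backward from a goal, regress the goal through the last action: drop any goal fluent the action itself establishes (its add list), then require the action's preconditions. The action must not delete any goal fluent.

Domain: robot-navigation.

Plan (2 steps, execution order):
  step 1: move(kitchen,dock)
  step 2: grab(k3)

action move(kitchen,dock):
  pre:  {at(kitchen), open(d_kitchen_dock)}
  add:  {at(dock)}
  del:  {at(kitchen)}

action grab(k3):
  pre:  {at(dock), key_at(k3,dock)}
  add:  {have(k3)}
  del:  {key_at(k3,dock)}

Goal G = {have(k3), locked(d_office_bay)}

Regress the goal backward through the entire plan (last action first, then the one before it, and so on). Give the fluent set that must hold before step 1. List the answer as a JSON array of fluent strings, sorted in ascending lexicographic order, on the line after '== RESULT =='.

Work backward from the goal:
  through step 2 (grab(k3)): drop {have(k3)}, keep {locked(d_office_bay)}, require {at(dock), key_at(k3,dock)}
    → {at(dock), key_at(k3,dock), locked(d_office_bay)}
  through step 1 (move(kitchen,dock)): drop {at(dock)}, keep {key_at(k3,dock), locked(d_office_bay)}, require {at(kitchen), open(d_kitchen_dock)}
    → {at(kitchen), key_at(k3,dock), locked(d_office_bay), open(d_kitchen_dock)}

== RESULT ==
["at(kitchen)", "key_at(k3,dock)", "locked(d_office_bay)", "open(d_kitchen_dock)"]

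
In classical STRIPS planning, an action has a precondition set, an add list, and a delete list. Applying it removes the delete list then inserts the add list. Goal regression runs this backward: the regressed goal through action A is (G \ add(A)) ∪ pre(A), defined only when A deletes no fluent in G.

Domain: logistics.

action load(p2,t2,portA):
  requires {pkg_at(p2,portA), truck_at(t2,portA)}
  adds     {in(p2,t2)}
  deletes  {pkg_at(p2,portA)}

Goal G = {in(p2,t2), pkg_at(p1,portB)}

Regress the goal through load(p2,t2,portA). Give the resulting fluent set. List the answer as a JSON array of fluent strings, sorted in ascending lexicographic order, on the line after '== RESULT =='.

Regress:
  G ∩ del = {}  (empty — regression defined)
  G \ add = {in(p2,t2), pkg_at(p1,portB)} \ {in(p2,t2)} = {pkg_at(p1,portB)}
  ∪ pre   = {pkg_at(p1,portB)} ∪ {pkg_at(p2,portA), truck_at(t2,portA)}
          = {pkg_at(p1,portB), pkg_at(p2,portA), truck_at(t2,portA)}

== RESULT ==
["pkg_at(p1,portB)", "pkg_at(p2,portA)", "truck_at(t2,portA)"]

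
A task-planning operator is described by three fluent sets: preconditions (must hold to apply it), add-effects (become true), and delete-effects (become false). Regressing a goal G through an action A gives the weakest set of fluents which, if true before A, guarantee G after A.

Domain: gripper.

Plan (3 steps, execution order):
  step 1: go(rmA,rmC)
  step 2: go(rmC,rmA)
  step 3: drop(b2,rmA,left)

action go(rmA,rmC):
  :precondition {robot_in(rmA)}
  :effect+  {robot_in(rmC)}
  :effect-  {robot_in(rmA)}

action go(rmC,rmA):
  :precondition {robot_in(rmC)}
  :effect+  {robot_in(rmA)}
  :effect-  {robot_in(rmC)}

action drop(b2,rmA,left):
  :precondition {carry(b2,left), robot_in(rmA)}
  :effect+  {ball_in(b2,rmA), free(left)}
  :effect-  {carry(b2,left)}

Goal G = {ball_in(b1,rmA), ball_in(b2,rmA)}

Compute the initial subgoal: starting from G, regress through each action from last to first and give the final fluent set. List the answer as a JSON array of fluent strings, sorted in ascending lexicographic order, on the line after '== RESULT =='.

Regress step by step:
  through step 3 (drop(b2,rmA,left)): drop {ball_in(b2,rmA)}, keep {ball_in(b1,rmA)}, require {carry(b2,left), robot_in(rmA)}
    → {ball_in(b1,rmA), carry(b2,left), robot_in(rmA)}
  through step 2 (go(rmC,rmA)): drop {robot_in(rmA)}, keep {ball_in(b1,rmA), carry(b2,left)}, require {robot_in(rmC)}
    → {ball_in(b1,rmA), carry(b2,left), robot_in(rmC)}
  through step 1 (go(rmA,rmC)): drop {robot_in(rmC)}, keep {ball_in(b1,rmA), carry(b2,left)}, require {robot_in(rmA)}
    → {ball_in(b1,rmA), carry(b2,left), robot_in(rmA)}

== RESULT ==
["ball_in(b1,rmA)", "carry(b2,left)", "robot_in(rmA)"]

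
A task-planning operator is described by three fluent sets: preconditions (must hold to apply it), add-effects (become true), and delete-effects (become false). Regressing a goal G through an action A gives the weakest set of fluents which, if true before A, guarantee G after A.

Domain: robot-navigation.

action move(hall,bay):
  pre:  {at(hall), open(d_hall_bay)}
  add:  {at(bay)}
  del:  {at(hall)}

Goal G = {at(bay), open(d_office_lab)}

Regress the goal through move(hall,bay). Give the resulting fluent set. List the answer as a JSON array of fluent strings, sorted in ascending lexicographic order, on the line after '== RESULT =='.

Compute (G \ add) ∪ pre:
  G ∩ del = {}  (empty — regression defined)
  G \ add = {at(bay), open(d_office_lab)} \ {at(bay)} = {open(d_office_lab)}
  ∪ pre   = {open(d_office_lab)} ∪ {at(hall), open(d_hall_bay)}
          = {at(hall), open(d_hall_bay), open(d_office_lab)}

== RESULT ==
["at(hall)", "open(d_hall_bay)", "open(d_office_lab)"]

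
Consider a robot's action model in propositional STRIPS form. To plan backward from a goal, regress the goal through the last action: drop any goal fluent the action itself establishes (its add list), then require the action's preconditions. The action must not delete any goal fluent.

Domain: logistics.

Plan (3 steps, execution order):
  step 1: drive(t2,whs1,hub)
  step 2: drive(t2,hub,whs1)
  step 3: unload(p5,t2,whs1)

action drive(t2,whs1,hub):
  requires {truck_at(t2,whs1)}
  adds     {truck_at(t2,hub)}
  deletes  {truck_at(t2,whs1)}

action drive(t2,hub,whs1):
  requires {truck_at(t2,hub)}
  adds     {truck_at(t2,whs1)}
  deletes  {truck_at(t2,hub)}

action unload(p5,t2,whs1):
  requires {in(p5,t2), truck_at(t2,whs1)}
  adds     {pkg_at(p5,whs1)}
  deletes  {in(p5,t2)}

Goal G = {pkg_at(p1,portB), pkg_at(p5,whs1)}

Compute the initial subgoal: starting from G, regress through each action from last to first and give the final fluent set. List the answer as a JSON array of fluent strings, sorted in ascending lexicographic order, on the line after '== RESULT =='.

Regress step by step:
  through step 3 (unload(p5,t2,whs1)): drop {pkg_at(p5,whs1)}, keep {pkg_at(p1,portB)}, require {in(p5,t2), truck_at(t2,whs1)}
    → {in(p5,t2), pkg_at(p1,portB), truck_at(t2,whs1)}
  through step 2 (drive(t2,hub,whs1)): drop {truck_at(t2,whs1)}, keep {in(p5,t2), pkg_at(p1,portB)}, require {truck_at(t2,hub)}
    → {in(p5,t2), pkg_at(p1,portB), truck_at(t2,hub)}
  through step 1 (drive(t2,whs1,hub)): drop {truck_at(t2,hub)}, keep {in(p5,t2), pkg_at(p1,portB)}, require {truck_at(t2,whs1)}
    → {in(p5,t2), pkg_at(p1,portB), truck_at(t2,whs1)}

== RESULT ==
["in(p5,t2)", "pkg_at(p1,portB)", "truck_at(t2,whs1)"]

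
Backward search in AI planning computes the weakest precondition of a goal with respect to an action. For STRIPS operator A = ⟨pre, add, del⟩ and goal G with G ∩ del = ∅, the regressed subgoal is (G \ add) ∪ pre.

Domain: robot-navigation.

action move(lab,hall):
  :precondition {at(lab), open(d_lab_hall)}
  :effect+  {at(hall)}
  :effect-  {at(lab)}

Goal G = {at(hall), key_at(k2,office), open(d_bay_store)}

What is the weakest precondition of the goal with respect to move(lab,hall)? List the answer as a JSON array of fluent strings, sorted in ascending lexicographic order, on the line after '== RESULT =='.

Compute (G \ add) ∪ pre:
  G ∩ del = {}  (empty — regression defined)
  G \ add = {at(hall), key_at(k2,office), open(d_bay_store)} \ {at(hall)} = {key_at(k2,office), open(d_bay_store)}
  ∪ pre   = {key_at(k2,office), open(d_bay_store)} ∪ {at(lab), open(d_lab_hall)}
          = {at(lab), key_at(k2,office), open(d_bay_store), open(d_lab_hall)}

== RESULT ==
["at(lab)", "key_at(k2,office)", "open(d_bay_store)", "open(d_lab_hall)"]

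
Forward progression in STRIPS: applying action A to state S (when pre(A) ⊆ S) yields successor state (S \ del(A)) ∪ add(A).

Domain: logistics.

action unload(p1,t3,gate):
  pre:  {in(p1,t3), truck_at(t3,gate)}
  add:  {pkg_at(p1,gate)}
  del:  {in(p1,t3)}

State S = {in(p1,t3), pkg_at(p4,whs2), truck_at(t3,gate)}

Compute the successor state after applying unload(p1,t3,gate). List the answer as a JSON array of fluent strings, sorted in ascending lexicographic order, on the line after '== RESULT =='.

Compute (S \ del) ∪ add:
  pre ⊆ S: {in(p1,t3), truck_at(t3,gate)} ⊆ S  — applicable
  S \ del = {pkg_at(p4,whs2), truck_at(t3,gate)}
  ∪ add   = {pkg_at(p1,gate), pkg_at(p4,whs2), truck_at(t3,gate)}

== RESULT ==
["pkg_at(p1,gate)", "pkg_at(p4,whs2)", "truck_at(t3,gate)"]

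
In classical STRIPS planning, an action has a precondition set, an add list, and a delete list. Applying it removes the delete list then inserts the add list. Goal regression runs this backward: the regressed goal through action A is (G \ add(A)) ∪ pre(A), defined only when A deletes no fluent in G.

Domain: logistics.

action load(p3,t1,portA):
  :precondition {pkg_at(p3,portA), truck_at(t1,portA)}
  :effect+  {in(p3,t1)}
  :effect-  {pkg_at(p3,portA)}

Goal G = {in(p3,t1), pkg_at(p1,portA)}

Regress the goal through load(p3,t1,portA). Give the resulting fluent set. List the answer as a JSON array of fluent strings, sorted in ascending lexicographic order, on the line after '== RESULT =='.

Regress:
  G ∩ del = {}  (empty — regression defined)
  G \ add = {in(p3,t1), pkg_at(p1,portA)} \ {in(p3,t1)} = {pkg_at(p1,portA)}
  ∪ pre   = {pkg_at(p1,portA)} ∪ {pkg_at(p3,portA), truck_at(t1,portA)}
          = {pkg_at(p1,portA), pkg_at(p3,portA), truck_at(t1,portA)}

== RESULT ==
["pkg_at(p1,portA)", "pkg_at(p3,portA)", "truck_at(t1,portA)"]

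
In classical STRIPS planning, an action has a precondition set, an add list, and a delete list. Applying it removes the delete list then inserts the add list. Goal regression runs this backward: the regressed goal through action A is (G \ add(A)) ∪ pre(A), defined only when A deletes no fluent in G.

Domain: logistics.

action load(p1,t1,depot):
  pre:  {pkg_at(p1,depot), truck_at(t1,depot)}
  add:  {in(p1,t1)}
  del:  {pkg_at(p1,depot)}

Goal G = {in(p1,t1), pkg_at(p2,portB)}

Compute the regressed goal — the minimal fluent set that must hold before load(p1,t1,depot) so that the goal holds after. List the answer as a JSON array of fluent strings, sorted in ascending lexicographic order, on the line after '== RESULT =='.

Regress:
  G ∩ del = {}  (empty — regression defined)
  G \ add = {in(p1,t1), pkg_at(p2,portB)} \ {in(p1,t1)} = {pkg_at(p2,portB)}
  ∪ pre   = {pkg_at(p2,portB)} ∪ {pkg_at(p1,depot), truck_at(t1,depot)}
          = {pkg_at(p1,depot), pkg_at(p2,portB), truck_at(t1,depot)}

== RESULT ==
["pkg_at(p1,depot)", "pkg_at(p2,portB)", "truck_at(t1,depot)"]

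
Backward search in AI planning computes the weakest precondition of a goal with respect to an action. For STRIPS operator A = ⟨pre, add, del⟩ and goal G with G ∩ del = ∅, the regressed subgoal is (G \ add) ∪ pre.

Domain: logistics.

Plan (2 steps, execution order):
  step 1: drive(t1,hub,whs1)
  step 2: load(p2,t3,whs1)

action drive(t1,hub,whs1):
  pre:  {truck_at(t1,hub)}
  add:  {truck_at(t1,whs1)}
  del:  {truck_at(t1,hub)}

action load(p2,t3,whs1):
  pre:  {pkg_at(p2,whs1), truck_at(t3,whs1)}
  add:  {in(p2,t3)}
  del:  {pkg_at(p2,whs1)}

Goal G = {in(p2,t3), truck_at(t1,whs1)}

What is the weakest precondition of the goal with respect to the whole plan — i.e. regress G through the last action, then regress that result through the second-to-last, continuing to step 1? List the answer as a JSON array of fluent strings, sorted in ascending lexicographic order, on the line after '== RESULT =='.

Regress step by step:
  through step 2 (load(p2,t3,whs1)): drop {in(p2,t3)}, keep {truck_at(t1,whs1)}, require {pkg_at(p2,whs1), truck_at(t3,whs1)}
    → {pkg_at(p2,whs1), truck_at(t1,whs1), truck_at(t3,whs1)}
  through step 1 (drive(t1,hub,whs1)): drop {truck_at(t1,whs1)}, keep {pkg_at(p2,whs1), truck_at(t3,whs1)}, require {truck_at(t1,hub)}
    → {pkg_at(p2,whs1), truck_at(t1,hub), truck_at(t3,whs1)}

== RESULT ==
["pkg_at(p2,whs1)", "truck_at(t1,hub)", "truck_at(t3,whs1)"]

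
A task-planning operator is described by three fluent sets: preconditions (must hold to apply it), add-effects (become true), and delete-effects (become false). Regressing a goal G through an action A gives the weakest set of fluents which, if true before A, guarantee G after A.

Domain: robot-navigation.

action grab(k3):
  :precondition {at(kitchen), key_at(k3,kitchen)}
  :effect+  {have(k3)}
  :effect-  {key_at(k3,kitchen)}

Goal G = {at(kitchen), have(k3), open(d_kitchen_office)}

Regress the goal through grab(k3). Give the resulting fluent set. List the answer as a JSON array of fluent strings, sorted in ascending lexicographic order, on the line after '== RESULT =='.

Regress:
  G ∩ del = {}  (empty — regression defined)
  G \ add = {at(kitchen), have(k3), open(d_kitchen_office)} \ {have(k3)} = {at(kitchen), open(d_kitchen_office)}
  ∪ pre   = {at(kitchen), open(d_kitchen_office)} ∪ {at(kitchen), key_at(k3,kitchen)}
          = {at(kitchen), key_at(k3,kitchen), open(d_kitchen_office)}

== RESULT ==
["at(kitchen)", "key_at(k3,kitchen)", "open(d_kitchen_office)"]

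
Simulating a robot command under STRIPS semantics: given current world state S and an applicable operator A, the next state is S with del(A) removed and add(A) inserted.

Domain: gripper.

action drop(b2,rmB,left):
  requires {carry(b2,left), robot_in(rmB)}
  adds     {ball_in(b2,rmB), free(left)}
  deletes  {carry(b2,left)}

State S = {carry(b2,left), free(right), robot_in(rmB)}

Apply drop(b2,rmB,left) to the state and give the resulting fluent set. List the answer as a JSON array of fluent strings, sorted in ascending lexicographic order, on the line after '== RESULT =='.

Compute (S \ del) ∪ add:
  pre ⊆ S: {carry(b2,left), robot_in(rmB)} ⊆ S  — applicable
  S \ del = {free(right), robot_in(rmB)}
  ∪ add   = {ball_in(b2,rmB), free(left), free(right), robot_in(rmB)}

== RESULT ==
["ball_in(b2,rmB)", "free(left)", "free(right)", "robot_in(rmB)"]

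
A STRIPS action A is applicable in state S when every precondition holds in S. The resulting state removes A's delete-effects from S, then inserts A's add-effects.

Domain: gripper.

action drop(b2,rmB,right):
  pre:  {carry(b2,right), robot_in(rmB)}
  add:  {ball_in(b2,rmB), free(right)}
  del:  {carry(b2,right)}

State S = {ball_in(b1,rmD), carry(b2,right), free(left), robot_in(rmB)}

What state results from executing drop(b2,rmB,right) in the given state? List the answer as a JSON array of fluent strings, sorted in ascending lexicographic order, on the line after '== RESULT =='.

Progress:
  pre ⊆ S: {carry(b2,right), robot_in(rmB)} ⊆ S  — applicable
  S \ del = {ball_in(b1,rmD), free(left), robot_in(rmB)}
  ∪ add   = {ball_in(b1,rmD), ball_in(b2,rmB), free(left), free(right), robot_in(rmB)}

== RESULT ==
["ball_in(b1,rmD)", "ball_in(b2,rmB)", "free(left)", "free(right)", "robot_in(rmB)"]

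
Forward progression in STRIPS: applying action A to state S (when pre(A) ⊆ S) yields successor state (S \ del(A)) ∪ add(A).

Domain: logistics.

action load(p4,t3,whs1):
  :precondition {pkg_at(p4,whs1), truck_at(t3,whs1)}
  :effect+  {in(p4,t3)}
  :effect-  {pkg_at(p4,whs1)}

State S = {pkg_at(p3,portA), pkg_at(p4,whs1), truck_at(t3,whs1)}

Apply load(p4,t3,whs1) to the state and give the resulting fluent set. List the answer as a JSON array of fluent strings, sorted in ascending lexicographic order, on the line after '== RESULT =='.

Compute (S \ del) ∪ add:
  pre ⊆ S: {pkg_at(p4,whs1), truck_at(t3,whs1)} ⊆ S  — applicable
  S \ del = {pkg_at(p3,portA), truck_at(t3,whs1)}
  ∪ add   = {in(p4,t3), pkg_at(p3,portA), truck_at(t3,whs1)}

== RESULT ==
["in(p4,t3)", "pkg_at(p3,portA)", "truck_at(t3,whs1)"]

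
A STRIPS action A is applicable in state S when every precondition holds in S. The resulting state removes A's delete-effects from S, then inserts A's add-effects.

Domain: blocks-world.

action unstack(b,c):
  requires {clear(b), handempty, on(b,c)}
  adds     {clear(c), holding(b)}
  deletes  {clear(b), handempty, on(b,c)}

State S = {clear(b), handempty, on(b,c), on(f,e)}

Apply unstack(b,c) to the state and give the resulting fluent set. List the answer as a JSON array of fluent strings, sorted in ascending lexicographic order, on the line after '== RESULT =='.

Compute (S \ del) ∪ add:
  pre ⊆ S: {clear(b), handempty, on(b,c)} ⊆ S  — applicable
  S \ del = {on(f,e)}
  ∪ add   = {clear(c), holding(b), on(f,e)}

== RESULT ==
["clear(c)", "holding(b)", "on(f,e)"]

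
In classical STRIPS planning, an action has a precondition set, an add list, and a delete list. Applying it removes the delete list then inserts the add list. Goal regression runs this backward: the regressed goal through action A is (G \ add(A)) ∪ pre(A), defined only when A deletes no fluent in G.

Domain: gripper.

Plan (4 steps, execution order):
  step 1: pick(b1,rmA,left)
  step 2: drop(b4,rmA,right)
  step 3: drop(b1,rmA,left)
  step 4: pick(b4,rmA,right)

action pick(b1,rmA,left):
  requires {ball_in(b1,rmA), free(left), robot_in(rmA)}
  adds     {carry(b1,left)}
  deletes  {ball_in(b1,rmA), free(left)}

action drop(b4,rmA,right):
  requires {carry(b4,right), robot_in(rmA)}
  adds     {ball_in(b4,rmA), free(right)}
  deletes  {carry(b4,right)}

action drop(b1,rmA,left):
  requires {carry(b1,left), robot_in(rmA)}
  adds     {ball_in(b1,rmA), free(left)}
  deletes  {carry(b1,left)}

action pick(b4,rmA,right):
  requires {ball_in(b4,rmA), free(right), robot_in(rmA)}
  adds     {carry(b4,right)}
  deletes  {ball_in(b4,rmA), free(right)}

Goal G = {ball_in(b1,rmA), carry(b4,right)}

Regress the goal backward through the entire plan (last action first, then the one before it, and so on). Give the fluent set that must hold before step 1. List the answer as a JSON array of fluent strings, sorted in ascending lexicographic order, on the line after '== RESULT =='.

Regress step by step:
  through step 4 (pick(b4,rmA,right)): drop {carry(b4,right)}, keep {ball_in(b1,rmA)}, require {ball_in(b4,rmA), free(right), robot_in(rmA)}
    → {ball_in(b1,rmA), ball_in(b4,rmA), free(right), robot_in(rmA)}
  through step 3 (drop(b1,rmA,left)): drop {ball_in(b1,rmA)}, keep {ball_in(b4,rmA), free(right), robot_in(rmA)}, require {carry(b1,left), robot_in(rmA)}
    → {ball_in(b4,rmA), carry(b1,left), free(right), robot_in(rmA)}
  through step 2 (drop(b4,rmA,right)): drop {ball_in(b4,rmA), free(right)}, keep {carry(b1,left), robot_in(rmA)}, require {carry(b4,right), robot_in(rmA)}
    → {carry(b1,left), carry(b4,right), robot_in(rmA)}
  through step 1 (pick(b1,rmA,left)): drop {carry(b1,left)}, keep {carry(b4,right), robot_in(rmA)}, require {ball_in(b1,rmA), free(left), robot_in(rmA)}
    → {ball_in(b1,rmA), carry(b4,right), free(left), robot_in(rmA)}

== RESULT ==
["ball_in(b1,rmA)", "carry(b4,right)", "free(left)", "robot_in(rmA)"]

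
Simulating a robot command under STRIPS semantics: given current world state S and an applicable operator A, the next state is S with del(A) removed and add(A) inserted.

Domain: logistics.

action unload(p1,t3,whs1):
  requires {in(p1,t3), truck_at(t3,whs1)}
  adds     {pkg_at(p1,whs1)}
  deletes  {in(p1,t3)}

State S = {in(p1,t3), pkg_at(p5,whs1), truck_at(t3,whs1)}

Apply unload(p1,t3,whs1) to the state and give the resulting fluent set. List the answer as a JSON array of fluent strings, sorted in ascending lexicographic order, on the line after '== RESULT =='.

Compute (S \ del) ∪ add:
  pre ⊆ S: {in(p1,t3), truck_at(t3,whs1)} ⊆ S  — applicable
  S \ del = {pkg_at(p5,whs1), truck_at(t3,whs1)}
  ∪ add   = {pkg_at(p1,whs1), pkg_at(p5,whs1), truck_at(t3,whs1)}

== RESULT ==
["pkg_at(p1,whs1)", "pkg_at(p5,whs1)", "truck_at(t3,whs1)"]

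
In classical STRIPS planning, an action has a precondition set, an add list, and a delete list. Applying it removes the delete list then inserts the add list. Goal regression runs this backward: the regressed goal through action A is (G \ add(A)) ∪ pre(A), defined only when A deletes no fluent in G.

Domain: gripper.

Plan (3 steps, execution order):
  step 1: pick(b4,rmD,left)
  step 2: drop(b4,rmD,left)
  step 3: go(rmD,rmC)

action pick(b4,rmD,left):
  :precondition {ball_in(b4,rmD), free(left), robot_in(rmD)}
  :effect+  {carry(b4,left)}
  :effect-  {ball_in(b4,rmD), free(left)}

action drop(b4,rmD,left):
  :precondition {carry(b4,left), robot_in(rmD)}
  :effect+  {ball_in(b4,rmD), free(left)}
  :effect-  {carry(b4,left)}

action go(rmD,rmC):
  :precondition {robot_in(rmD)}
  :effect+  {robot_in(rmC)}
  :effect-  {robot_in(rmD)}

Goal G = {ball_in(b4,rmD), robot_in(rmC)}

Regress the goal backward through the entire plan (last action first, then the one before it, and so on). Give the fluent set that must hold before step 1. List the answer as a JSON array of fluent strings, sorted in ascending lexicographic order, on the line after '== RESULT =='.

Regress step by step:
  through step 3 (go(rmD,rmC)): drop {robot_in(rmC)}, keep {ball_in(b4,rmD)}, require {robot_in(rmD)}
    → {ball_in(b4,rmD), robot_in(rmD)}
  through step 2 (drop(b4,rmD,left)): drop {ball_in(b4,rmD)}, keep {robot_in(rmD)}, require {carry(b4,left), robot_in(rmD)}
    → {carry(b4,left), robot_in(rmD)}
  through step 1 (pick(b4,rmD,left)): drop {carry(b4,left)}, keep {robot_in(rmD)}, require {ball_in(b4,rmD), free(left), robot_in(rmD)}
    → {ball_in(b4,rmD), free(left), robot_in(rmD)}

== RESULT ==
["ball_in(b4,rmD)", "free(left)", "robot_in(rmD)"]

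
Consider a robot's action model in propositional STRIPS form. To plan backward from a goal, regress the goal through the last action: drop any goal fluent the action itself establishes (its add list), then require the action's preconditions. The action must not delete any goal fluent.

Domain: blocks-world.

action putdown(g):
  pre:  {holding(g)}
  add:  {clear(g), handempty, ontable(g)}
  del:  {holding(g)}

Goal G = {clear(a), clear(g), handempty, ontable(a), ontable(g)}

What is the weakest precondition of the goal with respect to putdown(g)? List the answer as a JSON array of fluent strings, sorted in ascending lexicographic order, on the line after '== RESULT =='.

Compute (G \ add) ∪ pre:
  G ∩ del = {}  (empty — regression defined)
  G \ add = {clear(a), clear(g), handempty, ontable(a), ontable(g)} \ {clear(g), handempty, ontable(g)} = {clear(a), ontable(a)}
  ∪ pre   = {clear(a), ontable(a)} ∪ {holding(g)}
          = {clear(a), holding(g), ontable(a)}

== RESULT ==
["clear(a)", "holding(g)", "ontable(a)"]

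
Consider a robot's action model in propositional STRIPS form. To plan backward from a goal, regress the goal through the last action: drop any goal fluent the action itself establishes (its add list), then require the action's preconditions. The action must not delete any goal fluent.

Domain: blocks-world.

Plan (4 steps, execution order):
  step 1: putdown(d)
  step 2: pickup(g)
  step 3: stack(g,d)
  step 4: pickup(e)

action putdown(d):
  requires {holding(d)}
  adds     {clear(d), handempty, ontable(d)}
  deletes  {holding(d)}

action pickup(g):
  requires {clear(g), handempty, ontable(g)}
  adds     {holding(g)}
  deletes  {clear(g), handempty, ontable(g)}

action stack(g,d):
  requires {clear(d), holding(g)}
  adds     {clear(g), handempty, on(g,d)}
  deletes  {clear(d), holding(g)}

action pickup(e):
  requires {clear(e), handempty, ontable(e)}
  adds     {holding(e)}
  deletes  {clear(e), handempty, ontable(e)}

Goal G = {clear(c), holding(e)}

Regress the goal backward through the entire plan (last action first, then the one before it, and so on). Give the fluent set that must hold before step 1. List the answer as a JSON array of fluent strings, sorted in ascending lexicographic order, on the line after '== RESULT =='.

Regress step by step:
  through step 4 (pickup(e)): drop {holding(e)}, keep {clear(c)}, require {clear(e), handempty, ontable(e)}
    → {clear(c), clear(e), handempty, ontable(e)}
  through step 3 (stack(g,d)): drop {handempty}, keep {clear(c), clear(e), ontable(e)}, require {clear(d), holding(g)}
    → {clear(c), clear(d), clear(e), holding(g), ontable(e)}
  through step 2 (pickup(g)): drop {holding(g)}, keep {clear(c), clear(d), clear(e), ontable(e)}, require {clear(g), handempty, ontable(g)}
    → {clear(c), clear(d), clear(e), clear(g), handempty, ontable(e), ontable(g)}
  through step 1 (putdown(d)): drop {clear(d), handempty}, keep {clear(c), clear(e), clear(g), ontable(e), ontable(g)}, require {holding(d)}
    → {clear(c), clear(e), clear(g), holding(d), ontable(e), ontable(g)}

== RESULT ==
["clear(c)", "clear(e)", "clear(g)", "holding(d)", "ontable(e)", "ontable(g)"]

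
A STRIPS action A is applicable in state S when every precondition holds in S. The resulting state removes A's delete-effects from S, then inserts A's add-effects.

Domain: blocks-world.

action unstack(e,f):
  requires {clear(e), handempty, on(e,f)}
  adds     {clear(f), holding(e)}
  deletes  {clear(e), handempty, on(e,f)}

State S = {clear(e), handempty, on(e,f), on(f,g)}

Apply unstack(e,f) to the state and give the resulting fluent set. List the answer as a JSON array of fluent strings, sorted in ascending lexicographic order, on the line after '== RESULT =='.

Progress:
  pre ⊆ S: {clear(e), handempty, on(e,f)} ⊆ S  — applicable
  S \ del = {on(f,g)}
  ∪ add   = {clear(f), holding(e), on(f,g)}

== RESULT ==
["clear(f)", "holding(e)", "on(f,g)"]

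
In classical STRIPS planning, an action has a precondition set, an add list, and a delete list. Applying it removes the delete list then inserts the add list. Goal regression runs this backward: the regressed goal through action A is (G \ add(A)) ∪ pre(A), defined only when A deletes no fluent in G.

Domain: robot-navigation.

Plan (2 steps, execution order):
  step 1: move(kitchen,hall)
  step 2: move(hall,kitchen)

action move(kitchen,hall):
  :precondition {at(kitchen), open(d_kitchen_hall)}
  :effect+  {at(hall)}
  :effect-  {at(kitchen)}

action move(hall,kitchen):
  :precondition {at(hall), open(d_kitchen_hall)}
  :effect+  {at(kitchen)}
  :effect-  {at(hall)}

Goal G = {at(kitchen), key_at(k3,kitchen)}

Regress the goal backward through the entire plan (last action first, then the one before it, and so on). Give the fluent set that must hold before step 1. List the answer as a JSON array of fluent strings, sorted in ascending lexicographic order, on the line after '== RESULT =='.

Work backward from the goal:
  through step 2 (move(hall,kitchen)): drop {at(kitchen)}, keep {key_at(k3,kitchen)}, require {at(hall), open(d_kitchen_hall)}
    → {at(hall), key_at(k3,kitchen), open(d_kitchen_hall)}
  through step 1 (move(kitchen,hall)): drop {at(hall)}, keep {key_at(k3,kitchen), open(d_kitchen_hall)}, require {at(kitchen), open(d_kitchen_hall)}
    → {at(kitchen), key_at(k3,kitchen), open(d_kitchen_hall)}

== RESULT ==
["at(kitchen)", "key_at(k3,kitchen)", "open(d_kitchen_hall)"]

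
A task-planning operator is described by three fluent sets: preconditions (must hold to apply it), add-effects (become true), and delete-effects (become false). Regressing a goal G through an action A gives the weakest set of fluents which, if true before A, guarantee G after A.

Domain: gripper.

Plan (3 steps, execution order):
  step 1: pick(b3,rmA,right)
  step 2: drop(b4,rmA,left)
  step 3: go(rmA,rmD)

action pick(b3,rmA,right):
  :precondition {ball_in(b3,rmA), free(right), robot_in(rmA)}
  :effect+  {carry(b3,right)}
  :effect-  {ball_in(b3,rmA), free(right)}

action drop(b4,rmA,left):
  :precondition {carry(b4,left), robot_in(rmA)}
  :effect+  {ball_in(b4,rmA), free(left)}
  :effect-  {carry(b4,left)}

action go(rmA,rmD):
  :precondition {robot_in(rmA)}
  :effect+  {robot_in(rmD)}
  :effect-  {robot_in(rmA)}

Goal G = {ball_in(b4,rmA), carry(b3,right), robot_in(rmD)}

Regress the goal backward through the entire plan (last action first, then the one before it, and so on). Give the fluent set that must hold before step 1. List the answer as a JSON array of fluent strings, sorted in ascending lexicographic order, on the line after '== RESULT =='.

Regress step by step:
  through step 3 (go(rmA,rmD)): drop {robot_in(rmD)}, keep {ball_in(b4,rmA), carry(b3,right)}, require {robot_in(rmA)}
    → {ball_in(b4,rmA), carry(b3,right), robot_in(rmA)}
  through step 2 (drop(b4,rmA,left)): drop {ball_in(b4,rmA)}, keep {carry(b3,right), robot_in(rmA)}, require {carry(b4,left), robot_in(rmA)}
    → {carry(b3,right), carry(b4,left), robot_in(rmA)}
  through step 1 (pick(b3,rmA,right)): drop {carry(b3,right)}, keep {carry(b4,left), robot_in(rmA)}, require {ball_in(b3,rmA), free(right), robot_in(rmA)}
    → {ball_in(b3,rmA), carry(b4,left), free(right), robot_in(rmA)}

== RESULT ==
["ball_in(b3,rmA)", "carry(b4,left)", "free(right)", "robot_in(rmA)"]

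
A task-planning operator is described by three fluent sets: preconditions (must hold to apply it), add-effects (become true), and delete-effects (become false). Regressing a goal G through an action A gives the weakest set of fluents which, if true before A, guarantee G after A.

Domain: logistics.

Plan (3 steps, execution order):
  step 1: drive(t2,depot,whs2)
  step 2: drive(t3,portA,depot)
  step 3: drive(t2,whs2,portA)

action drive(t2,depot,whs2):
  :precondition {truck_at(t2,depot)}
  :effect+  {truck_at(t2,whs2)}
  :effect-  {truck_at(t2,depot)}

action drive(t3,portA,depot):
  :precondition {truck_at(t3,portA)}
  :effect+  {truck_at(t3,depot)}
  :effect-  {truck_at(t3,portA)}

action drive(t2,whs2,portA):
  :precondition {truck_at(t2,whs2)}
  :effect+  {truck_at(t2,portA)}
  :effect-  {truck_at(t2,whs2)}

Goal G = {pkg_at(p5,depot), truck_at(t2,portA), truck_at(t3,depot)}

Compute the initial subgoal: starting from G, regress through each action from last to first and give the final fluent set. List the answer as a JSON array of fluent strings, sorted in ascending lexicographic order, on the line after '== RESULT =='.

Work backward from the goal:
  through step 3 (drive(t2,whs2,portA)): drop {truck_at(t2,portA)}, keep {pkg_at(p5,depot), truck_at(t3,depot)}, require {truck_at(t2,whs2)}
    → {pkg_at(p5,depot), truck_at(t2,whs2), truck_at(t3,depot)}
  through step 2 (drive(t3,portA,depot)): drop {truck_at(t3,depot)}, keep {pkg_at(p5,depot), truck_at(t2,whs2)}, require {truck_at(t3,portA)}
    → {pkg_at(p5,depot), truck_at(t2,whs2), truck_at(t3,portA)}
  through step 1 (drive(t2,depot,whs2)): drop {truck_at(t2,whs2)}, keep {pkg_at(p5,depot), truck_at(t3,portA)}, require {truck_at(t2,depot)}
    → {pkg_at(p5,depot), truck_at(t2,depot), truck_at(t3,portA)}

== RESULT ==
["pkg_at(p5,depot)", "truck_at(t2,depot)", "truck_at(t3,portA)"]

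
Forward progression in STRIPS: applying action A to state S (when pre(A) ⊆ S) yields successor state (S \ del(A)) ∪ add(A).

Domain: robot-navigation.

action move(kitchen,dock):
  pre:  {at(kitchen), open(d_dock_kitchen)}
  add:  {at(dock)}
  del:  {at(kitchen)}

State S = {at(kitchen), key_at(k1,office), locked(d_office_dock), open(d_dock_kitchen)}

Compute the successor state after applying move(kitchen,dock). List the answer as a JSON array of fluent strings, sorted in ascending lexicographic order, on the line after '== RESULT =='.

Progress:
  pre ⊆ S: {at(kitchen), open(d_dock_kitchen)} ⊆ S  — applicable
  S \ del = {key_at(k1,office), locked(d_office_dock), open(d_dock_kitchen)}
  ∪ add   = {at(dock), key_at(k1,office), locked(d_office_dock), open(d_dock_kitchen)}

== RESULT ==
["at(dock)", "key_at(k1,office)", "locked(d_office_dock)", "open(d_dock_kitchen)"]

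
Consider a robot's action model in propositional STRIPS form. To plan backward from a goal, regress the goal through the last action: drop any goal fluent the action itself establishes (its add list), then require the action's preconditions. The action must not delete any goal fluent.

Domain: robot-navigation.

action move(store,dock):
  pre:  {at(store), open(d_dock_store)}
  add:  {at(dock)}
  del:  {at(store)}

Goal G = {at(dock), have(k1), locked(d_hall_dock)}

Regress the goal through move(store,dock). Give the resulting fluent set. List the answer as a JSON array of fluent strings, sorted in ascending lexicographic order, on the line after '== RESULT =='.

Compute (G \ add) ∪ pre:
  G ∩ del = {}  (empty — regression defined)
  G \ add = {at(dock), have(k1), locked(d_hall_dock)} \ {at(dock)} = {have(k1), locked(d_hall_dock)}
  ∪ pre   = {have(k1), locked(d_hall_dock)} ∪ {at(store), open(d_dock_store)}
          = {at(store), have(k1), locked(d_hall_dock), open(d_dock_store)}

== RESULT ==
["at(store)", "have(k1)", "locked(d_hall_dock)", "open(d_dock_store)"]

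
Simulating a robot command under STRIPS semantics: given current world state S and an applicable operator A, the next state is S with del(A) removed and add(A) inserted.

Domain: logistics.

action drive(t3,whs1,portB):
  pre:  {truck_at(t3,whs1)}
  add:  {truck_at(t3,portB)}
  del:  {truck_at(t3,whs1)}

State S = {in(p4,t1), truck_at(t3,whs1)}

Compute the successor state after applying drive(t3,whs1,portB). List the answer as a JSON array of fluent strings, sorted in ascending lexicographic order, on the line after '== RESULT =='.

Compute (S \ del) ∪ add:
  pre ⊆ S: {truck_at(t3,whs1)} ⊆ S  — applicable
  S \ del = {in(p4,t1)}
  ∪ add   = {in(p4,t1), truck_at(t3,portB)}

== RESULT ==
["in(p4,t1)", "truck_at(t3,portB)"]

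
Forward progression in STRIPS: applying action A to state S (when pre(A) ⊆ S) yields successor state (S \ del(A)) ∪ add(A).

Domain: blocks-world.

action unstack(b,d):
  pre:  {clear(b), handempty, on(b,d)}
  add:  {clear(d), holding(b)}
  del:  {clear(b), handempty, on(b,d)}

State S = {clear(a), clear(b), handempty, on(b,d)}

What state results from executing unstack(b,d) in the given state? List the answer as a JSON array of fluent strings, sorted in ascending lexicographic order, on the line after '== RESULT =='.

Progress:
  pre ⊆ S: {clear(b), handempty, on(b,d)} ⊆ S  — applicable
  S \ del = {clear(a)}
  ∪ add   = {clear(a), clear(d), holding(b)}

== RESULT ==
["clear(a)", "clear(d)", "holding(b)"]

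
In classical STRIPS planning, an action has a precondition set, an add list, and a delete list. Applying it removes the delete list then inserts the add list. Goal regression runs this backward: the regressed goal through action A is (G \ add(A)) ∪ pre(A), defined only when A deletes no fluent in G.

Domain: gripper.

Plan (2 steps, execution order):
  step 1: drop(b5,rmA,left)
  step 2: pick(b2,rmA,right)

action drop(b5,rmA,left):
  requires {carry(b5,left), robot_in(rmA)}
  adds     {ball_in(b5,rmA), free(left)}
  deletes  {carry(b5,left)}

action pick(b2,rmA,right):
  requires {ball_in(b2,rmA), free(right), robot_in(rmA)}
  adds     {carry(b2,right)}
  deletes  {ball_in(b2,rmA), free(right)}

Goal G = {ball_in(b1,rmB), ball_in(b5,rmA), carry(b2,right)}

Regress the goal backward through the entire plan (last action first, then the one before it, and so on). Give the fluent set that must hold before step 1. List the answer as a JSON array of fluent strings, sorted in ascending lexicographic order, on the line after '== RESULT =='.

Regress step by step:
  through step 2 (pick(b2,rmA,right)): drop {carry(b2,right)}, keep {ball_in(b1,rmB), ball_in(b5,rmA)}, require {ball_in(b2,rmA), free(right), robot_in(rmA)}
    → {ball_in(b1,rmB), ball_in(b2,rmA), ball_in(b5,rmA), free(right), robot_in(rmA)}
  through step 1 (drop(b5,rmA,left)): drop {ball_in(b5,rmA)}, keep {ball_in(b1,rmB), ball_in(b2,rmA), free(right), robot_in(rmA)}, require {carry(b5,left), robot_in(rmA)}
    → {ball_in(b1,rmB), ball_in(b2,rmA), carry(b5,left), free(right), robot_in(rmA)}

== RESULT ==
["ball_in(b1,rmB)", "ball_in(b2,rmA)", "carry(b5,left)", "free(right)", "robot_in(rmA)"]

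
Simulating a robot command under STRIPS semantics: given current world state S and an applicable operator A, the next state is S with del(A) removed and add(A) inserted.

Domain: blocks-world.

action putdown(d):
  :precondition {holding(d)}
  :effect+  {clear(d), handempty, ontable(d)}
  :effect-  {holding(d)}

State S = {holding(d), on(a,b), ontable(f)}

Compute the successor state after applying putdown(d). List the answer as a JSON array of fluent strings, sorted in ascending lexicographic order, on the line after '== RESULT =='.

Compute (S \ del) ∪ add:
  pre ⊆ S: {holding(d)} ⊆ S  — applicable
  S \ del = {on(a,b), ontable(f)}
  ∪ add   = {clear(d), handempty, on(a,b), ontable(d), ontable(f)}

== RESULT ==
["clear(d)", "handempty", "on(a,b)", "ontable(d)", "ontable(f)"]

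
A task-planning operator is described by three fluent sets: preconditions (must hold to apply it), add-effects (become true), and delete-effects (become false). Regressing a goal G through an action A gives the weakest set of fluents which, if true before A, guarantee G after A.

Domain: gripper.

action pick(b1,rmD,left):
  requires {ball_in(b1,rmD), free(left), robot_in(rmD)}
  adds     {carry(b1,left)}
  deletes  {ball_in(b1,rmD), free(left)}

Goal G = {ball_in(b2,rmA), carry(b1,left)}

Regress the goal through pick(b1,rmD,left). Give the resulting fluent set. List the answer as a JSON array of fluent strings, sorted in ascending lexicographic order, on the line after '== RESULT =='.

Compute (G \ add) ∪ pre:
  G ∩ del = {}  (empty — regression defined)
  G \ add = {ball_in(b2,rmA), carry(b1,left)} \ {carry(b1,left)} = {ball_in(b2,rmA)}
  ∪ pre   = {ball_in(b2,rmA)} ∪ {ball_in(b1,rmD), free(left), robot_in(rmD)}
          = {ball_in(b1,rmD), ball_in(b2,rmA), free(left), robot_in(rmD)}

== RESULT ==
["ball_in(b1,rmD)", "ball_in(b2,rmA)", "free(left)", "robot_in(rmD)"]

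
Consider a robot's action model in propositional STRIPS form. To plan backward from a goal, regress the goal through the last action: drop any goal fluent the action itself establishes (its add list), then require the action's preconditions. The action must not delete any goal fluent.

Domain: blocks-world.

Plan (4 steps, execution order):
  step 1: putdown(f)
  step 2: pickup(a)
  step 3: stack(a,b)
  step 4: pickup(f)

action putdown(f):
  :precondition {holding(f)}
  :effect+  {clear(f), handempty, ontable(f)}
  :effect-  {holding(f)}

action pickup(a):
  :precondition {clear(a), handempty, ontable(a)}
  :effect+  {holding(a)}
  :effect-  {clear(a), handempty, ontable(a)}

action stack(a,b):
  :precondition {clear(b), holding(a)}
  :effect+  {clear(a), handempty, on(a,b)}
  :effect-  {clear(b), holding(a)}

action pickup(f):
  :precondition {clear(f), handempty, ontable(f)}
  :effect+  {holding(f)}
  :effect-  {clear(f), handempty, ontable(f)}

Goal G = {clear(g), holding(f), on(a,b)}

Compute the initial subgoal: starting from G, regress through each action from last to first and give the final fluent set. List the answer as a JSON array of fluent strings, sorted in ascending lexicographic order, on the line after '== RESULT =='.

Work backward from the goal:
  through step 4 (pickup(f)): drop {holding(f)}, keep {clear(g), on(a,b)}, require {clear(f), handempty, ontable(f)}
    → {clear(f), clear(g), handempty, on(a,b), ontable(f)}
  through step 3 (stack(a,b)): drop {handempty, on(a,b)}, keep {clear(f), clear(g), ontable(f)}, require {clear(b), holding(a)}
    → {clear(b), clear(f), clear(g), holding(a), ontable(f)}
  through step 2 (pickup(a)): drop {holding(a)}, keep {clear(b), clear(f), clear(g), ontable(f)}, require {clear(a), handempty, ontable(a)}
    → {clear(a), clear(b), clear(f), clear(g), handempty, ontable(a), ontable(f)}
  through step 1 (putdown(f)): drop {clear(f), handempty, ontable(f)}, keep {clear(a), clear(b), clear(g), ontable(a)}, require {holding(f)}
    → {clear(a), clear(b), clear(g), holding(f), ontable(a)}

== RESULT ==
["clear(a)", "clear(b)", "clear(g)", "holding(f)", "ontable(a)"]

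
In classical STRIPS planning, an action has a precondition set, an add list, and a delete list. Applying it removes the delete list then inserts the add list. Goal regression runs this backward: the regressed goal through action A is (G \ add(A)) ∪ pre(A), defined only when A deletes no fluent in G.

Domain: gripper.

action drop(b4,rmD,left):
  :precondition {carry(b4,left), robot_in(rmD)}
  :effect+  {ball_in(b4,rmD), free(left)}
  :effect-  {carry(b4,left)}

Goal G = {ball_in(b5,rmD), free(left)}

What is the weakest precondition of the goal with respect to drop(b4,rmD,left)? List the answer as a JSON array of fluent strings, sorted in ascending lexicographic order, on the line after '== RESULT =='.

Compute (G \ add) ∪ pre:
  G ∩ del = {}  (empty — regression defined)
  G \ add = {ball_in(b5,rmD), free(left)} \ {ball_in(b4,rmD), free(left)} = {ball_in(b5,rmD)}
  ∪ pre   = {ball_in(b5,rmD)} ∪ {carry(b4,left), robot_in(rmD)}
          = {ball_in(b5,rmD), carry(b4,left), robot_in(rmD)}

== RESULT ==
["ball_in(b5,rmD)", "carry(b4,left)", "robot_in(rmD)"]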